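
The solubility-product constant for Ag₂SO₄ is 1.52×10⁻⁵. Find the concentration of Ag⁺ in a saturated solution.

3.12×10⁻² M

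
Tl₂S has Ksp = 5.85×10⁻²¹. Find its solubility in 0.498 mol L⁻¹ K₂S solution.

5.42×10⁻¹¹ M

Tl₂S(s) ⇌ 2 Tl⁺(aq) + S²⁻(aq)
Let s be the solubility of Tl₂S here. The common ion gives [S²⁻] ≈ 0.498 mol L⁻¹, and [Tl⁺] = 2s.
Ksp = [Tl⁺]^2[S²⁻] = (2s)^2(0.498)
(2s)^2 = 5.85×10⁻²¹ / (0.498) = 1.17×10⁻²⁰
s = 5.42×10⁻¹¹ mol L⁻¹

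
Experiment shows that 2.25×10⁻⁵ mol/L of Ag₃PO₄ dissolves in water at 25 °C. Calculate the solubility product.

Ksp = 6.92×10⁻¹⁸

Ag₃PO₄(s) ⇌ 3 Ag⁺(aq) + PO₄³⁻(aq)
With molar solubility s: [Ag⁺] = 3s, [PO₄³⁻] = s.
Ksp = [Ag⁺]^3[PO₄³⁻] = (3s)^3 · s = 27s^4
Ksp = 27 × (2.25×10⁻⁵)^4 = 6.92×10⁻¹⁸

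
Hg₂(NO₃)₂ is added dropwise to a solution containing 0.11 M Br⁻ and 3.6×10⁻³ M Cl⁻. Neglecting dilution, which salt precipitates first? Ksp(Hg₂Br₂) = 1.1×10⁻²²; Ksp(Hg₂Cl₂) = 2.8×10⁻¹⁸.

Hg₂Br₂

Each salt precipitates once Q = Ksp for that salt.
For Hg₂Br₂: [Hg₂²⁺] = (Ksp/[Br⁻]^2) = 9.1×10⁻²¹ M
For Hg₂Cl₂: [Hg₂²⁺] = (Ksp/[Cl⁻]^2) = 2.2×10⁻¹³ M
The smaller threshold [Hg₂²⁺] is reached first, so Hg₂Br₂ precipitates first.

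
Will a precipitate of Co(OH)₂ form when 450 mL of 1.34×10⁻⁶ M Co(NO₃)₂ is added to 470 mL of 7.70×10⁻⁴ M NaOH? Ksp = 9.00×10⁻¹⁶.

The combined volume is 920 mL.
[Co²⁺] = (1.34×10⁻⁶)(450)/920 = 6.55×10⁻⁷ M
[OH⁻] = (7.70×10⁻⁴)(470)/920 = 3.93×10⁻⁴ M
Q = [Co²⁺][OH⁻]^2 = 1.01×10⁻¹³
Since Q (1.01×10⁻¹³) exceeds Ksp (9.00×10⁻¹⁶), Co(OH)₂ will precipitate.

Yes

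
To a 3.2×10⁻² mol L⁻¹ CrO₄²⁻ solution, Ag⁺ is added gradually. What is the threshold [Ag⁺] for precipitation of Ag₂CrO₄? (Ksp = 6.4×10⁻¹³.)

The threshold for precipitation is Q = Ksp.
Ag₂CrO₄(s) ⇌ 2 Ag⁺(aq) + CrO₄²⁻(aq)
Ksp = [Ag⁺]^2[CrO₄²⁻] = [Ag⁺]^2(3.2×10⁻²)
[Ag⁺]^2 = 6.4×10⁻¹³ / (3.2×10⁻²) = 2.0×10⁻¹¹
[Ag⁺] = 4.5×10⁻⁶ mol L⁻¹

4.5×10⁻⁶ M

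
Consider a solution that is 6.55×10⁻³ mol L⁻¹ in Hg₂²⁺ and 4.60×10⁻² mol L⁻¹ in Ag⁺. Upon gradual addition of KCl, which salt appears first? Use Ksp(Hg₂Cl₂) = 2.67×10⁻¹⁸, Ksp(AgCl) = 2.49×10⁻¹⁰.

AgCl

Precipitation of each salt begins when its ion product equals Ksp.
For Hg₂Cl₂: [Cl⁻] = (Ksp/[Hg₂²⁺])^(1/2) = 2.02×10⁻⁸ mol L⁻¹
For AgCl: [Cl⁻] = (Ksp/[Ag⁺]) = 5.41×10⁻⁹ mol L⁻¹
The smaller threshold [Cl⁻] is reached first, so AgCl precipitates first.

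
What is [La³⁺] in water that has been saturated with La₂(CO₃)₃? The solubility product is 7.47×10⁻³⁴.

1.86×10⁻⁷ M

La₂(CO₃)₃(s) ⇌ 2 La³⁺(aq) + 3 CO₃²⁻(aq)
Let s be the molar solubility. Then [La³⁺] = 2s and [CO₃²⁻] = 3s.
Ksp = [La³⁺]^2[CO₃²⁻]^3 = (2s)^2 · (3s)^3 = 108s^5 = 7.47×10⁻³⁴
s = 9.29×10⁻⁸ mol/L
[La³⁺] = 2s = 1.86×10⁻⁷ mol/L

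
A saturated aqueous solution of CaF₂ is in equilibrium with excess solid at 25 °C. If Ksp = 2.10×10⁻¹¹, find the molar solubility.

1.74×10⁻⁴ M

CaF₂(s) ⇌ Ca²⁺(aq) + 2 F⁻(aq)
Call the molar solubility s, so that [Ca²⁺] = s and [F⁻] = 2s.
Ksp = [Ca²⁺][F⁻]^2 = s · (2s)^2 = 4s^3
4s^3 = 2.10×10⁻¹¹  ⇒  s^3 = 5.25×10⁻¹²
Taking the 3rd root, s = 1.74×10⁻⁴ mol L⁻¹.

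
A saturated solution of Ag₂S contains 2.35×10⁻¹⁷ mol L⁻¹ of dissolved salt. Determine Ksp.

Ksp = 5.19×10⁻⁵⁰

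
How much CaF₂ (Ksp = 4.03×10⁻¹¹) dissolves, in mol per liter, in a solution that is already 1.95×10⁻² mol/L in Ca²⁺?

CaF₂(s) ⇌ Ca²⁺(aq) + 2 F⁻(aq)
With Ca²⁺ already at 1.95×10⁻² mol/L and s small, take [Ca²⁺] ≈ 1.95×10⁻² mol/L and [F⁻] = 2s.
Ksp = [Ca²⁺][F⁻]^2 = (1.95×10⁻²)(2s)^2
(2s)^2 = 4.03×10⁻¹¹ / (1.95×10⁻²) = 2.07×10⁻⁹
s = 2.27×10⁻⁵ mol/L

2.27×10⁻⁵ M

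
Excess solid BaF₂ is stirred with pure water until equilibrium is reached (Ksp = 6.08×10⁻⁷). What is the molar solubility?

5.34×10⁻³ M

BaF₂(s) ⇌ Ba²⁺(aq) + 2 F⁻(aq)
Call the molar solubility s, so that [Ba²⁺] = s and [F⁻] = 2s.
Ksp = [Ba²⁺][F⁻]^2 = s · (2s)^2 = 4s^3
4s^3 = 6.08×10⁻⁷  ⇒  s^3 = 1.52×10⁻⁷
s = 5.34×10⁻³ M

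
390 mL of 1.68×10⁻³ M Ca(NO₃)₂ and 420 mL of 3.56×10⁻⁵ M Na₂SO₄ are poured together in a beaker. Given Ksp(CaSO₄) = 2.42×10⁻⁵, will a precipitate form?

No

After mixing, V = 390 mL + 420 mL = 810 mL.
[Ca²⁺] = (1.68×10⁻³)(390)/810 = 8.09×10⁻⁴ M
[SO₄²⁻] = (3.56×10⁻⁵)(420)/810 = 1.85×10⁻⁵ M
Q = [Ca²⁺][SO₄²⁻] = 1.49×10⁻⁸
Since Q (1.49×10⁻⁸) is less than Ksp (2.42×10⁻⁵), no CaSO₄ precipitates.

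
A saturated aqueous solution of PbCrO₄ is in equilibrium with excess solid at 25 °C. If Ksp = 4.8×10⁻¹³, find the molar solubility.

PbCrO₄(s) ⇌ Pb²⁺(aq) + CrO₄²⁻(aq)
For each mole of PbCrO₄ that dissolves per liter, [Pb²⁺] = s and [CrO₄²⁻] = s; let s denote this solubility.
Ksp = [Pb²⁺][CrO₄²⁻] = s · s = s^2
s^2 = 4.8×10⁻¹³
s = 6.9×10⁻⁷ mol L⁻¹

6.9×10⁻⁷ M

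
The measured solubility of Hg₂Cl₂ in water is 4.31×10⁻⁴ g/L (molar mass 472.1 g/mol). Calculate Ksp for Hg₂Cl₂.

Ksp = 3.04×10⁻¹⁸

Convert to molarity: s = 4.31×10⁻⁴ / 472.1 = 9.1294×10⁻⁷ mol/L
Hg₂Cl₂(s) ⇌ Hg₂²⁺(aq) + 2 Cl⁻(aq)
With molar solubility s: [Hg₂²⁺] = s, [Cl⁻] = 2s.
Ksp = [Hg₂²⁺][Cl⁻]^2 = s · (2s)^2 = 4s^3
Ksp = 4 × (9.1294×10⁻⁷)^3 = 3.04×10⁻¹⁸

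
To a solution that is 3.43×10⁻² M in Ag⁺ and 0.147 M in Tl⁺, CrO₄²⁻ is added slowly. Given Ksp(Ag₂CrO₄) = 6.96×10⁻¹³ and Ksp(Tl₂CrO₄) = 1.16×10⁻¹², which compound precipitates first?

The threshold for precipitation is Q = Ksp.
For Ag₂CrO₄: [CrO₄²⁻] = (Ksp/[Ag⁺]^2) = 5.92×10⁻¹⁰ M
For Tl₂CrO₄: [CrO₄²⁻] = (Ksp/[Tl⁺]^2) = 5.37×10⁻¹¹ M
Tl₂CrO₄ requires the lower [CrO₄²⁻], so it precipitates first.

Tl₂CrO₄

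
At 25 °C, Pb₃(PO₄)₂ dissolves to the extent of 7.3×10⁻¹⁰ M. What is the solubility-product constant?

Ksp = 2.2×10⁻⁴⁴

Pb₃(PO₄)₂(s) ⇌ 3 Pb²⁺(aq) + 2 PO₄³⁻(aq)
If s mol/L of Pb₃(PO₄)₂ dissolves, [Pb²⁺] = 3s and [PO₄³⁻] = 2s.
Ksp = [Pb²⁺]^3[PO₄³⁻]^2 = (3s)^3 · (2s)^2 = 108s^5
Ksp = 108 × (7.3×10⁻¹⁰)^5 = 2.2×10⁻⁴⁴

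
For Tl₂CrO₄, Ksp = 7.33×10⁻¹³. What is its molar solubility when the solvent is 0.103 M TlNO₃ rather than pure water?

Tl₂CrO₄(s) ⇌ 2 Tl⁺(aq) + CrO₄²⁻(aq)
The solution already contains Tl⁺ at 0.103 M. Let s be the molar solubility of Tl₂CrO₄.
[Tl⁺] ≈ 0.103 M (common ion dominates); [CrO₄²⁻] = s.
Ksp = [Tl⁺]^2[CrO₄²⁻] = (0.103)^2s
s = 7.33×10⁻¹³ / (0.103)^2 = 6.91×10⁻¹¹
s = 6.91×10⁻¹¹ M

6.91×10⁻¹¹ M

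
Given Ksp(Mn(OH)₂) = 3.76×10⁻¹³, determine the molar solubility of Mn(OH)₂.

Mn(OH)₂(s) ⇌ Mn²⁺(aq) + 2 OH⁻(aq)
With molar solubility s: [Mn²⁺] = s, [OH⁻] = 2s.
Ksp = [Mn²⁺][OH⁻]^2 = s · (2s)^2 = 4s^3
4s^3 = 3.76×10⁻¹³  ⇒  s^3 = 9.40×10⁻¹⁴
Taking the 3rd root, s = 4.55×10⁻⁵ mol L⁻¹.

4.55×10⁻⁵ M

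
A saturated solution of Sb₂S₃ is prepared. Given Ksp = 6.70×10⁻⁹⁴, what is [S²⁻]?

Sb₂S₃(s) ⇌ 2 Sb³⁺(aq) + 3 S²⁻(aq)
Call the molar solubility s, so that [Sb³⁺] = 2s and [S²⁻] = 3s.
Ksp = [Sb³⁺]^2[S²⁻]^3 = (2s)^2 · (3s)^3 = 108s^5 = 6.70×10⁻⁹⁴
s = 9.09×10⁻²⁰ mol/L
[S²⁻] = 3s = 2.73×10⁻¹⁹ mol/L

2.73×10⁻¹⁹ M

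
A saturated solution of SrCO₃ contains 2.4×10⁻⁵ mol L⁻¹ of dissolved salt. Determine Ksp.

Ksp = 5.8×10⁻¹⁰

SrCO₃(s) ⇌ Sr²⁺(aq) + CO₃²⁻(aq)
With molar solubility s: [Sr²⁺] = s, [CO₃²⁻] = s.
Ksp = [Sr²⁺][CO₃²⁻] = s · s = s^2
Ksp = (2.4×10⁻⁵)^2 = 5.8×10⁻¹⁰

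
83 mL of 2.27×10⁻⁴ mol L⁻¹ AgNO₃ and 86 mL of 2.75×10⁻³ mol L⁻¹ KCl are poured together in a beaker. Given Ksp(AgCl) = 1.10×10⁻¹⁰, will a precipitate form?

Yes

The combined volume is 169 mL.
[Ag⁺] = (2.27×10⁻⁴)(83)/169 = 1.11×10⁻⁴ mol L⁻¹
[Cl⁻] = (2.75×10⁻³)(86)/169 = 1.40×10⁻³ mol L⁻¹
Q = [Ag⁺][Cl⁻] = 1.56×10⁻⁷
Q = 1.56×10⁻⁷ > Ksp = 1.10×10⁻¹⁰, so the solution is supersaturated and AgCl precipitates.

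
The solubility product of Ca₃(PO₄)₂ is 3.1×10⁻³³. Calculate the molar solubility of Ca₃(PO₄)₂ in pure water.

Ca₃(PO₄)₂(s) ⇌ 3 Ca²⁺(aq) + 2 PO₄³⁻(aq)
Let s be the molar solubility. Then [Ca²⁺] = 3s and [PO₄³⁻] = 2s.
Ksp = [Ca²⁺]^3[PO₄³⁻]^2 = (3s)^3 · (2s)^2 = 108s^5
108s^5 = 3.1×10⁻³³  ⇒  s^5 = 2.9×10⁻³⁵
Taking the 5th root, s = 1.2×10⁻⁷ mol/L.

1.2×10⁻⁷ M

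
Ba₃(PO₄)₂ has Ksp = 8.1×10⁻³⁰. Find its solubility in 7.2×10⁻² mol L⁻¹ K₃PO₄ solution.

3.9×10⁻¹⁰ M

Ba₃(PO₄)₂(s) ⇌ 3 Ba²⁺(aq) + 2 PO₄³⁻(aq)
Let s be the solubility of Ba₃(PO₄)₂ here. The common ion gives [PO₄³⁻] ≈ 7.2×10⁻² mol L⁻¹, and [Ba²⁺] = 3s.
Ksp = [Ba²⁺]^3[PO₄³⁻]^2 = (3s)^3(7.2×10⁻²)^2
(3s)^3 = 8.1×10⁻³⁰ / (7.2×10⁻²)^2 = 1.6×10⁻²⁷
s = 3.9×10⁻¹⁰ mol L⁻¹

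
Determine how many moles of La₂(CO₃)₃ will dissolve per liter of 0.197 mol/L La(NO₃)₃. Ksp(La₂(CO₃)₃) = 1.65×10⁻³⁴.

La₂(CO₃)₃(s) ⇌ 2 La³⁺(aq) + 3 CO₃²⁻(aq)
Let s be the solubility of La₂(CO₃)₃ here. The common ion gives [La³⁺] ≈ 0.197 mol/L, and [CO₃²⁻] = 3s.
Ksp = [La³⁺]^2[CO₃²⁻]^3 = (0.197)^2(3s)^3
(3s)^3 = 1.65×10⁻³⁴ / (0.197)^2 = 4.25×10⁻³³
s = 5.40×10⁻¹² mol/L

5.40×10⁻¹² M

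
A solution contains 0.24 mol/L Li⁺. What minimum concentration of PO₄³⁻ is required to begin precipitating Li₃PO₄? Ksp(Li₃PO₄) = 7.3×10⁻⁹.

Precipitation begins when Q = Ksp.
Li₃PO₄(s) ⇌ 3 Li⁺(aq) + PO₄³⁻(aq)
Ksp = [Li⁺]^3[PO₄³⁻] = [PO₄³⁻](0.24)^3
[PO₄³⁻] = 7.3×10⁻⁹ / (0.24)^3 = 5.3×10⁻⁷
[PO₄³⁻] = 5.3×10⁻⁷ mol/L

5.3×10⁻⁷ M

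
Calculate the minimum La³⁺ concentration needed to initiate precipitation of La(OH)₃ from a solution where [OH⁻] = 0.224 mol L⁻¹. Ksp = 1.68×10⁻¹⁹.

1.49×10⁻¹⁷ M

The threshold for precipitation is Q = Ksp.
La(OH)₃(s) ⇌ La³⁺(aq) + 3 OH⁻(aq)
Ksp = [La³⁺][OH⁻]^3 = [La³⁺](0.224)^3
[La³⁺] = 1.68×10⁻¹⁹ / (0.224)^3 = 1.49×10⁻¹⁷
[La³⁺] = 1.49×10⁻¹⁷ mol L⁻¹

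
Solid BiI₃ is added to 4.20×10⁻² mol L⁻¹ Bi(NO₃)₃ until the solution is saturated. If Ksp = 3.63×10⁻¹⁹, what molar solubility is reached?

6.84×10⁻⁷ M

BiI₃(s) ⇌ Bi³⁺(aq) + 3 I⁻(aq)
Bi³⁺ is already present at 4.20×10⁻² mol L⁻¹. If s mol/L of BiI₃ dissolves, [I⁻] = 3s while [Bi³⁺] ≈ 4.20×10⁻² mol L⁻¹.
Ksp = [Bi³⁺][I⁻]^3 = (4.20×10⁻²)(3s)^3
(3s)^3 = 3.63×10⁻¹⁹ / (4.20×10⁻²) = 8.64×10⁻¹⁸
s = 6.84×10⁻⁷ mol L⁻¹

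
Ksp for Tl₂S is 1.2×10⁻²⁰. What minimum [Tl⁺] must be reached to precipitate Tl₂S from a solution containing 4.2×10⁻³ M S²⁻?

1.7×10⁻⁹ M

Precipitation of each salt begins when its ion product equals Ksp.
Tl₂S(s) ⇌ 2 Tl⁺(aq) + S²⁻(aq)
Ksp = [Tl⁺]^2[S²⁻] = [Tl⁺]^2(4.2×10⁻³)
[Tl⁺]^2 = 1.2×10⁻²⁰ / (4.2×10⁻³) = 2.9×10⁻¹⁸
[Tl⁺] = 1.7×10⁻⁹ M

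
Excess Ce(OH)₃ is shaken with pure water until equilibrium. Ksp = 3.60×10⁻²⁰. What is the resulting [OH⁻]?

1.81×10⁻⁵ M

Ce(OH)₃(s) ⇌ Ce³⁺(aq) + 3 OH⁻(aq)
For each mole of Ce(OH)₃ that dissolves per liter, [Ce³⁺] = s and [OH⁻] = 3s; let s denote this solubility.
Ksp = [Ce³⁺][OH⁻]^3 = s · (3s)^3 = 27s^4 = 3.60×10⁻²⁰
s = 6.04×10⁻⁶ mol L⁻¹
[OH⁻] = 3s = 1.81×10⁻⁵ mol L⁻¹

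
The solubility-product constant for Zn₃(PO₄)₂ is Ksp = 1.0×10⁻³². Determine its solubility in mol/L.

1.6×10⁻⁷ M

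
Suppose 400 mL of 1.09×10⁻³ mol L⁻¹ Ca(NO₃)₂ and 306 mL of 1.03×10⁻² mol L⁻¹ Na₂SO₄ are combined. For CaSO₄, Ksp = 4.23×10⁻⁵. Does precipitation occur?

After mixing, V = 400 mL + 306 mL = 706 mL.
[Ca²⁺] = (1.09×10⁻³)(400)/706 = 6.18×10⁻⁴ mol L⁻¹
[SO₄²⁻] = (1.03×10⁻²)(306)/706 = 4.46×10⁻³ mol L⁻¹
Q = [Ca²⁺][SO₄²⁻] = 2.76×10⁻⁶
Q = 2.76×10⁻⁶ < Ksp = 4.23×10⁻⁵, so the solution is unsaturated and no precipitate forms.

No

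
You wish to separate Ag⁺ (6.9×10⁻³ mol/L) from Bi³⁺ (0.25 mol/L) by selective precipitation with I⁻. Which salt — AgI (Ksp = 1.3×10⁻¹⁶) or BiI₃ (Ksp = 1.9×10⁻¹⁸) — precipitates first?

AgI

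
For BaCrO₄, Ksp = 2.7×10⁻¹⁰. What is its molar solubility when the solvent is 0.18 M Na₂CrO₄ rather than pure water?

BaCrO₄(s) ⇌ Ba²⁺(aq) + CrO₄²⁻(aq)
With CrO₄²⁻ already at 0.18 M and s small, take [CrO₄²⁻] ≈ 0.18 M and [Ba²⁺] = s.
Ksp = [Ba²⁺][CrO₄²⁻] = s(0.18)
s = 2.7×10⁻¹⁰ / (0.18) = 1.5×10⁻⁹
s = 1.5×10⁻⁹ M

1.5×10⁻⁹ M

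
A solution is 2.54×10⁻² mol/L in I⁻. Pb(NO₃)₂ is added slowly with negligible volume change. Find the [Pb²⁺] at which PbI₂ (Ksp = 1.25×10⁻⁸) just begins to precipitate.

The threshold for precipitation is Q = Ksp.
PbI₂(s) ⇌ Pb²⁺(aq) + 2 I⁻(aq)
Ksp = [Pb²⁺][I⁻]^2 = [Pb²⁺](2.54×10⁻²)^2
[Pb²⁺] = 1.25×10⁻⁸ / (2.54×10⁻²)^2 = 1.94×10⁻⁵
[Pb²⁺] = 1.94×10⁻⁵ mol/L

1.94×10⁻⁵ M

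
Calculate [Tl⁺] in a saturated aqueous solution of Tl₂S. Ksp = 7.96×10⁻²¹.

2.52×10⁻⁷ M

Tl₂S(s) ⇌ 2 Tl⁺(aq) + S²⁻(aq)
For each mole of Tl₂S that dissolves per liter, [Tl⁺] = 2s and [S²⁻] = s; let s denote this solubility.
Ksp = [Tl⁺]^2[S²⁻] = (2s)^2 · s = 4s^3 = 7.96×10⁻²¹
s = 1.26×10⁻⁷ M
[Tl⁺] = 2s = 2.52×10⁻⁷ M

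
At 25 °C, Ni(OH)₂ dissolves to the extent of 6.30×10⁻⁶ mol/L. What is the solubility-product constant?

Ni(OH)₂(s) ⇌ Ni²⁺(aq) + 2 OH⁻(aq)
With molar solubility s: [Ni²⁺] = s, [OH⁻] = 2s.
Ksp = [Ni²⁺][OH⁻]^2 = s · (2s)^2 = 4s^3
Ksp = 4 × (6.30×10⁻⁶)^3 = 1.00×10⁻¹⁵

Ksp = 1.00×10⁻¹⁵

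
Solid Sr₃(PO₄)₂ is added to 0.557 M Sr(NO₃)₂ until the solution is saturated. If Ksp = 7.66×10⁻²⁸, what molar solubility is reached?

Sr₃(PO₄)₂(s) ⇌ 3 Sr²⁺(aq) + 2 PO₄³⁻(aq)
With Sr²⁺ already at 0.557 M and s small, take [Sr²⁺] ≈ 0.557 M and [PO₄³⁻] = 2s.
Ksp = [Sr²⁺]^3[PO₄³⁻]^2 = (0.557)^3(2s)^2
(2s)^2 = 7.66×10⁻²⁸ / (0.557)^3 = 4.43×10⁻²⁷
s = 3.33×10⁻¹⁴ M

3.33×10⁻¹⁴ M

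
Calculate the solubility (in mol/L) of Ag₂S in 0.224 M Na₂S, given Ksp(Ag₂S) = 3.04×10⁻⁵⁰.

1.84×10⁻²⁵ M

Ag₂S(s) ⇌ 2 Ag⁺(aq) + S²⁻(aq)
The solution already contains S²⁻ at 0.224 M. Let s be the molar solubility of Ag₂S.
[S²⁻] ≈ 0.224 M (common ion dominates); [Ag⁺] = 2s.
Ksp = [Ag⁺]^2[S²⁻] = (2s)^2(0.224)
(2s)^2 = 3.04×10⁻⁵⁰ / (0.224) = 1.36×10⁻⁴⁹
s = 1.84×10⁻²⁵ M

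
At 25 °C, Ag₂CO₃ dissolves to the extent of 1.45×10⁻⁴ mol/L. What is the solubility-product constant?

Ksp = 1.22×10⁻¹¹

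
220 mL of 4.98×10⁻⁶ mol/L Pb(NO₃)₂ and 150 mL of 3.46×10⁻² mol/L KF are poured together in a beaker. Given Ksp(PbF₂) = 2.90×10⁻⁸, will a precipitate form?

Total volume after mixing = 220 + 150 = 370 mL.
[Pb²⁺] = (4.98×10⁻⁶)(220)/370 = 2.96×10⁻⁶ mol/L
[F⁻] = (3.46×10⁻²)(150)/370 = 1.40×10⁻² mol/L
Q = [Pb²⁺][F⁻]^2 = 5.83×10⁻¹⁰
Q < Ksp (5.83×10⁻¹⁰ vs 2.90×10⁻⁸); the solution remains unsaturated and no precipitate forms.

No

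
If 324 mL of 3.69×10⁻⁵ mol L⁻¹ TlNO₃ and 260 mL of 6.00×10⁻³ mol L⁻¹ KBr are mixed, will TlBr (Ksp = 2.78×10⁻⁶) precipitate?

The combined volume is 584 mL.
[Tl⁺] = (3.69×10⁻⁵)(324)/584 = 2.05×10⁻⁵ mol L⁻¹
[Br⁻] = (6.00×10⁻³)(260)/584 = 2.67×10⁻³ mol L⁻¹
Q = [Tl⁺][Br⁻] = 5.47×10⁻⁸
Q = 5.47×10⁻⁸ < Ksp = 2.78×10⁻⁶, so the solution is unsaturated and no precipitate forms.

No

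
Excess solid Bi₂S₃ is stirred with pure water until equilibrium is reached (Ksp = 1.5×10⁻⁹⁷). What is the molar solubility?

Bi₂S₃(s) ⇌ 2 Bi³⁺(aq) + 3 S²⁻(aq)
For each mole of Bi₂S₃ that dissolves per liter, [Bi³⁺] = 2s and [S²⁻] = 3s; let s denote this solubility.
Ksp = [Bi³⁺]^2[S²⁻]^3 = (2s)^2 · (3s)^3 = 108s^5
108s^5 = 1.5×10⁻⁹⁷  ⇒  s^5 = 1.4×10⁻⁹⁹
s = 1.7×10⁻²⁰ mol/L

1.7×10⁻²⁰ M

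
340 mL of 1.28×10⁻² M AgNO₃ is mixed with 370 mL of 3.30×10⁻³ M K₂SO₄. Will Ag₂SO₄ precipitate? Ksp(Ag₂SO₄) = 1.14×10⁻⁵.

The combined volume is 710 mL.
[Ag⁺] = (1.28×10⁻²)(340)/710 = 6.13×10⁻³ M
[SO₄²⁻] = (3.30×10⁻³)(370)/710 = 1.72×10⁻³ M
Q = [Ag⁺]^2[SO₄²⁻] = 6.46×10⁻⁸
Q = 6.46×10⁻⁸ < Ksp = 1.14×10⁻⁵, so the solution is unsaturated and no precipitate forms.

No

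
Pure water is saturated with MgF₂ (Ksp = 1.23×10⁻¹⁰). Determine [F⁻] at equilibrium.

MgF₂(s) ⇌ Mg²⁺(aq) + 2 F⁻(aq)
Let s be the molar solubility. Then [Mg²⁺] = s and [F⁻] = 2s.
Ksp = [Mg²⁺][F⁻]^2 = s · (2s)^2 = 4s^3 = 1.23×10⁻¹⁰
s = 3.13×10⁻⁴ mol/L
[F⁻] = 2s = 6.27×10⁻⁴ mol/L

6.27×10⁻⁴ M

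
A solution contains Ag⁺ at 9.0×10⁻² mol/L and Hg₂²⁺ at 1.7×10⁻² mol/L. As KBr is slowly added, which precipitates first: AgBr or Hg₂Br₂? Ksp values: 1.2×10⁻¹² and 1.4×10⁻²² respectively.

AgBr

Precipitation of each salt begins when its ion product equals Ksp.
For AgBr: [Br⁻] = (Ksp/[Ag⁺]) = 1.3×10⁻¹¹ mol/L
For Hg₂Br₂: [Br⁻] = (Ksp/[Hg₂²⁺])^(1/2) = 9.1×10⁻¹¹ mol/L
Since AgBr needs less Br⁻ to reach saturation, it precipitates first.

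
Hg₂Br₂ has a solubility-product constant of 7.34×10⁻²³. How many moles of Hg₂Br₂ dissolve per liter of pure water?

Hg₂Br₂(s) ⇌ Hg₂²⁺(aq) + 2 Br⁻(aq)
With molar solubility s: [Hg₂²⁺] = s, [Br⁻] = 2s.
Ksp = [Hg₂²⁺][Br⁻]^2 = s · (2s)^2 = 4s^3
4s^3 = 7.34×10⁻²³  ⇒  s^3 = 1.84×10⁻²³
s = 2.64×10⁻⁸ M

2.64×10⁻⁸ M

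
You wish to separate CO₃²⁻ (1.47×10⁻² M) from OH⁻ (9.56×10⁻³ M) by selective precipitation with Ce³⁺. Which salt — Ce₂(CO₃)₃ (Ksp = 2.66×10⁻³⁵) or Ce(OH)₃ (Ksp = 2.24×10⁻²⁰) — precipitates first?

Ce₂(CO₃)₃

A salt starts to precipitate once the ion product Q reaches its Ksp.
For Ce₂(CO₃)₃: [Ce³⁺] = (Ksp/[CO₃²⁻]^3)^(1/2) = 2.89×10⁻¹⁵ M
For Ce(OH)₃: [Ce³⁺] = (Ksp/[OH⁻]^3) = 2.56×10⁻¹⁴ M
The smaller threshold [Ce³⁺] is reached first, so Ce₂(CO₃)₃ precipitates first.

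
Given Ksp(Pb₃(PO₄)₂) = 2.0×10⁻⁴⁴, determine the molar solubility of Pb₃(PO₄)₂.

Pb₃(PO₄)₂(s) ⇌ 3 Pb²⁺(aq) + 2 PO₄³⁻(aq)
Call the molar solubility s, so that [Pb²⁺] = 3s and [PO₄³⁻] = 2s.
Ksp = [Pb²⁺]^3[PO₄³⁻]^2 = (3s)^3 · (2s)^2 = 108s^5
108s^5 = 2.0×10⁻⁴⁴  ⇒  s^5 = 1.9×10⁻⁴⁶
s = 7.1×10⁻¹⁰ M

7.1×10⁻¹⁰ M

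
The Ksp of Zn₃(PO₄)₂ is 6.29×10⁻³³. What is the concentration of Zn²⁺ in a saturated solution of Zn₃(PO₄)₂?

4.27×10⁻⁷ M

Zn₃(PO₄)₂(s) ⇌ 3 Zn²⁺(aq) + 2 PO₄³⁻(aq)
Let s be the molar solubility. Then [Zn²⁺] = 3s and [PO₄³⁻] = 2s.
Ksp = [Zn²⁺]^3[PO₄³⁻]^2 = (3s)^3 · (2s)^2 = 108s^5 = 6.29×10⁻³³
s = 1.42×10⁻⁷ M
[Zn²⁺] = 3s = 4.27×10⁻⁷ M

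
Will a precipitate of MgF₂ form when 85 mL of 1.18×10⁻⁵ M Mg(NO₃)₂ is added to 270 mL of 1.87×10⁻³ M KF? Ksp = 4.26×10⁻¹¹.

No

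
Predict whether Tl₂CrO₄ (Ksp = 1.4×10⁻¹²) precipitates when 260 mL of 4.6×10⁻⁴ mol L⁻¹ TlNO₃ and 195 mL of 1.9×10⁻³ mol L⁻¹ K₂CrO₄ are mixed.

Yes

After mixing, V = 260 mL + 195 mL = 455 mL.
[Tl⁺] = (4.6×10⁻⁴)(260)/455 = 2.6×10⁻⁴ mol L⁻¹
[CrO₄²⁻] = (1.9×10⁻³)(195)/455 = 8.1×10⁻⁴ mol L⁻¹
Q = [Tl⁺]^2[CrO₄²⁻] = 5.6×10⁻¹¹
Q = 5.6×10⁻¹¹ > Ksp = 1.4×10⁻¹², so the solution is supersaturated and Tl₂CrO₄ precipitates.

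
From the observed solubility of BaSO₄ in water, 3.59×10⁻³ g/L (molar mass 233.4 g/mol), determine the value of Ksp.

s = (3.59×10⁻³ g L⁻¹)/(233.4 g mol⁻¹) = 1.5381×10⁻⁵ M
BaSO₄(s) ⇌ Ba²⁺(aq) + SO₄²⁻(aq)
Call the molar solubility s, so that [Ba²⁺] = s and [SO₄²⁻] = s.
Ksp = [Ba²⁺][SO₄²⁻] = s · s = s^2
Ksp = (1.5381×10⁻⁵)^2 = 2.37×10⁻¹⁰

Ksp = 2.37×10⁻¹⁰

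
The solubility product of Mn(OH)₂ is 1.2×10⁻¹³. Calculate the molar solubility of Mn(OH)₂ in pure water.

3.1×10⁻⁵ M

Mn(OH)₂(s) ⇌ Mn²⁺(aq) + 2 OH⁻(aq)
If s mol/L of Mn(OH)₂ dissolves, [Mn²⁺] = s and [OH⁻] = 2s.
Ksp = [Mn²⁺][OH⁻]^2 = s · (2s)^2 = 4s^3
4s^3 = 1.2×10⁻¹³  ⇒  s^3 = 3.0×10⁻¹⁴
s = (3.0×10⁻¹⁴)^(1/3) = 3.1×10⁻⁵ mol L⁻¹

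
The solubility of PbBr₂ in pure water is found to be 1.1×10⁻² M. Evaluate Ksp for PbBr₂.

Ksp = 5.3×10⁻⁶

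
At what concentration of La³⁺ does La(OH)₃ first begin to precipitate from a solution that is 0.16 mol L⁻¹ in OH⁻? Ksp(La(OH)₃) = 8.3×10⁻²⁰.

2.0×10⁻¹⁷ M

A salt starts to precipitate once the ion product Q reaches its Ksp.
La(OH)₃(s) ⇌ La³⁺(aq) + 3 OH⁻(aq)
Ksp = [La³⁺][OH⁻]^3 = [La³⁺](0.16)^3
[La³⁺] = 8.3×10⁻²⁰ / (0.16)^3 = 2.0×10⁻¹⁷
[La³⁺] = 2.0×10⁻¹⁷ mol L⁻¹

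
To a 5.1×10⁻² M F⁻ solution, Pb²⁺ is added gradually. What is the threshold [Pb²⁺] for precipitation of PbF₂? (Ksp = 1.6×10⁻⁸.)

The threshold for precipitation is Q = Ksp.
PbF₂(s) ⇌ Pb²⁺(aq) + 2 F⁻(aq)
Ksp = [Pb²⁺][F⁻]^2 = [Pb²⁺](5.1×10⁻²)^2
[Pb²⁺] = 1.6×10⁻⁸ / (5.1×10⁻²)^2 = 6.2×10⁻⁶
[Pb²⁺] = 6.2×10⁻⁶ M

6.2×10⁻⁶ M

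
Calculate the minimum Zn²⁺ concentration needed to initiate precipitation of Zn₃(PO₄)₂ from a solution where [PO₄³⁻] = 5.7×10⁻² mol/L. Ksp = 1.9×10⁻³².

1.8×10⁻¹⁰ M

Precipitation of each salt begins when its ion product equals Ksp.
Zn₃(PO₄)₂(s) ⇌ 3 Zn²⁺(aq) + 2 PO₄³⁻(aq)
Ksp = [Zn²⁺]^3[PO₄³⁻]^2 = [Zn²⁺]^3(5.7×10⁻²)^2
[Zn²⁺]^3 = 1.9×10⁻³² / (5.7×10⁻²)^2 = 5.8×10⁻³⁰
[Zn²⁺] = 1.8×10⁻¹⁰ mol/L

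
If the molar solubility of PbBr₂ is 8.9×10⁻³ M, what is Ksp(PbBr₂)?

PbBr₂(s) ⇌ Pb²⁺(aq) + 2 Br⁻(aq)
Let s be the molar solubility. Then [Pb²⁺] = s and [Br⁻] = 2s.
Ksp = [Pb²⁺][Br⁻]^2 = s · (2s)^2 = 4s^3
Ksp = 4 × (8.9×10⁻³)^3 = 2.8×10⁻⁶

Ksp = 2.8×10⁻⁶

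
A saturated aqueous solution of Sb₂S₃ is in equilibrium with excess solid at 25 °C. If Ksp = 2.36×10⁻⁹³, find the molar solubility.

Sb₂S₃(s) ⇌ 2 Sb³⁺(aq) + 3 S²⁻(aq)
If s mol/L of Sb₂S₃ dissolves, [Sb³⁺] = 2s and [S²⁻] = 3s.
Ksp = [Sb³⁺]^2[S²⁻]^3 = (2s)^2 · (3s)^3 = 108s^5
108s^5 = 2.36×10⁻⁹³  ⇒  s^5 = 2.19×10⁻⁹⁵
s = 1.17×10⁻¹⁹ mol/L

1.17×10⁻¹⁹ M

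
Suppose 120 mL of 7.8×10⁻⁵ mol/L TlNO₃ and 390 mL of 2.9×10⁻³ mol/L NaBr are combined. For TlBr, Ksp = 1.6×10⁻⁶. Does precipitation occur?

The combined volume is 510 mL.
[Tl⁺] = (7.8×10⁻⁵)(120)/510 = 1.8×10⁻⁵ mol/L
[Br⁻] = (2.9×10⁻³)(390)/510 = 2.2×10⁻³ mol/L
Q = [Tl⁺][Br⁻] = 4.1×10⁻⁸
Since Q (4.1×10⁻⁸) is less than Ksp (1.6×10⁻⁶), no TlBr precipitates.

No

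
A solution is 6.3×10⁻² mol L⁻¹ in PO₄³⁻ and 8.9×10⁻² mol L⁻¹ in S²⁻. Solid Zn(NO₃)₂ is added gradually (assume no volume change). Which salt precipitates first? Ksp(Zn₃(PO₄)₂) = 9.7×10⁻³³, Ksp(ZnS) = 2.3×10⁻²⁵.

ZnS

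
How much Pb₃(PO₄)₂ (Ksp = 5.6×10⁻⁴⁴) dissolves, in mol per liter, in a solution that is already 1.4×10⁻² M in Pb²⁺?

7.1×10⁻²⁰ M

Pb₃(PO₄)₂(s) ⇌ 3 Pb²⁺(aq) + 2 PO₄³⁻(aq)
With Pb²⁺ already at 1.4×10⁻² M and s small, take [Pb²⁺] ≈ 1.4×10⁻² M and [PO₄³⁻] = 2s.
Ksp = [Pb²⁺]^3[PO₄³⁻]^2 = (1.4×10⁻²)^3(2s)^2
(2s)^2 = 5.6×10⁻⁴⁴ / (1.4×10⁻²)^3 = 2.0×10⁻³⁸
s = 7.1×10⁻²⁰ M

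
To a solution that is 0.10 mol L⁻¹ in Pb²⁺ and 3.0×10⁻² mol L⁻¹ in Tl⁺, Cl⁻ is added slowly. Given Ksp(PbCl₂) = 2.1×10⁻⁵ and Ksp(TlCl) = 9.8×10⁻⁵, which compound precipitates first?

A salt starts to precipitate once the ion product Q reaches its Ksp.
For PbCl₂: [Cl⁻] = (Ksp/[Pb²⁺])^(1/2) = 1.4×10⁻² mol L⁻¹
For TlCl: [Cl⁻] = (Ksp/[Tl⁺]) = 3.3×10⁻³ mol L⁻¹
The smaller threshold [Cl⁻] is reached first, so TlCl precipitates first.

TlCl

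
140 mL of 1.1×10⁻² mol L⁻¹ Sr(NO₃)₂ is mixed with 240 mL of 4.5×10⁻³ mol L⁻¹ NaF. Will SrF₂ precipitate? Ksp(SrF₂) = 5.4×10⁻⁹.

Total volume after mixing = 140 + 240 = 380 mL.
[Sr²⁺] = (1.1×10⁻²)(140)/380 = 4.1×10⁻³ mol L⁻¹
[F⁻] = (4.5×10⁻³)(240)/380 = 2.8×10⁻³ mol L⁻¹
Q = [Sr²⁺][F⁻]^2 = 3.3×10⁻⁸
Q = 3.3×10⁻⁸ > Ksp = 5.4×10⁻⁹, so the solution is supersaturated and SrF₂ precipitates.

Yes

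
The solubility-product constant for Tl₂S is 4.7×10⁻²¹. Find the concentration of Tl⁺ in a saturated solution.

Tl₂S(s) ⇌ 2 Tl⁺(aq) + S²⁻(aq)
Call the molar solubility s, so that [Tl⁺] = 2s and [S²⁻] = s.
Ksp = [Tl⁺]^2[S²⁻] = (2s)^2 · s = 4s^3 = 4.7×10⁻²¹
s = 1.1×10⁻⁷ M
[Tl⁺] = 2s = 2.1×10⁻⁷ M

2.1×10⁻⁷ M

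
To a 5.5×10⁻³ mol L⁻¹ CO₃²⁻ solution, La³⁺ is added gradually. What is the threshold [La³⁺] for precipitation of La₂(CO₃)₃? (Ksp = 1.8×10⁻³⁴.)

The threshold for precipitation is Q = Ksp.
La₂(CO₃)₃(s) ⇌ 2 La³⁺(aq) + 3 CO₃²⁻(aq)
Ksp = [La³⁺]^2[CO₃²⁻]^3 = [La³⁺]^2(5.5×10⁻³)^3
[La³⁺]^2 = 1.8×10⁻³⁴ / (5.5×10⁻³)^3 = 1.1×10⁻²⁷
[La³⁺] = 3.3×10⁻¹⁴ mol L⁻¹

3.3×10⁻¹⁴ M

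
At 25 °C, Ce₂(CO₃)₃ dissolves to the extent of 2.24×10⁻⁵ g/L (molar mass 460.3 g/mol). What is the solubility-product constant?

Ksp = 2.95×10⁻³⁵

Molar solubility s = (2.24×10⁻⁵ g/L) / (460.3 g/mol) = 4.8664×10⁻⁸ mol/L
Ce₂(CO₃)₃(s) ⇌ 2 Ce³⁺(aq) + 3 CO₃²⁻(aq)
Let s be the molar solubility. Then [Ce³⁺] = 2s and [CO₃²⁻] = 3s.
Ksp = [Ce³⁺]^2[CO₃²⁻]^3 = (2s)^2 · (3s)^3 = 108s^5
Ksp = 108 × (4.8664×10⁻⁸)^5 = 2.95×10⁻³⁵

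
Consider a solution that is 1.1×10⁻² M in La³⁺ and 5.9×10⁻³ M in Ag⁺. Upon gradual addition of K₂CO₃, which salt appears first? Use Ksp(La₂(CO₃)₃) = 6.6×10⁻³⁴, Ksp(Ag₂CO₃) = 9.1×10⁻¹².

La₂(CO₃)₃

A salt starts to precipitate once the ion product Q reaches its Ksp.
For La₂(CO₃)₃: [CO₃²⁻] = (Ksp/[La³⁺]^2)^(1/3) = 1.8×10⁻¹⁰ M
For Ag₂CO₃: [CO₃²⁻] = (Ksp/[Ag⁺]^2) = 2.6×10⁻⁷ M
Since La₂(CO₃)₃ needs less CO₃²⁻ to reach saturation, it precipitates first.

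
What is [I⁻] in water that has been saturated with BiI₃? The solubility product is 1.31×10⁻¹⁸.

4.45×10⁻⁵ M

BiI₃(s) ⇌ Bi³⁺(aq) + 3 I⁻(aq)
Let s be the molar solubility. Then [Bi³⁺] = s and [I⁻] = 3s.
Ksp = [Bi³⁺][I⁻]^3 = s · (3s)^3 = 27s^4 = 1.31×10⁻¹⁸
s = 1.48×10⁻⁵ mol/L
[I⁻] = 3s = 4.45×10⁻⁵ mol/L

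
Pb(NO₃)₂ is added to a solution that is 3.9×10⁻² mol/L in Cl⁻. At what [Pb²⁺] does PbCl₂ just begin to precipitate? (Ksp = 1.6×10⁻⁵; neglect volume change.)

The threshold for precipitation is Q = Ksp.
PbCl₂(s) ⇌ Pb²⁺(aq) + 2 Cl⁻(aq)
Ksp = [Pb²⁺][Cl⁻]^2 = [Pb²⁺](3.9×10⁻²)^2
[Pb²⁺] = 1.6×10⁻⁵ / (3.9×10⁻²)^2 = 1.1×10⁻²
[Pb²⁺] = 1.1×10⁻² mol/L

1.1×10⁻² M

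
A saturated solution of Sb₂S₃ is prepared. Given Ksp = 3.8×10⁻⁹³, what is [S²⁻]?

Sb₂S₃(s) ⇌ 2 Sb³⁺(aq) + 3 S²⁻(aq)
Let s be the molar solubility. Then [Sb³⁺] = 2s and [S²⁻] = 3s.
Ksp = [Sb³⁺]^2[S²⁻]^3 = (2s)^2 · (3s)^3 = 108s^5 = 3.8×10⁻⁹³
s = 1.3×10⁻¹⁹ mol L⁻¹
[S²⁻] = 3s = 3.9×10⁻¹⁹ mol L⁻¹

3.9×10⁻¹⁹ M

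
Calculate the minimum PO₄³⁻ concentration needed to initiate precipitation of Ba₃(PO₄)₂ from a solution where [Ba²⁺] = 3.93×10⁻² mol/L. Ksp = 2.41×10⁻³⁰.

A salt starts to precipitate once the ion product Q reaches its Ksp.
Ba₃(PO₄)₂(s) ⇌ 3 Ba²⁺(aq) + 2 PO₄³⁻(aq)
Ksp = [Ba²⁺]^3[PO₄³⁻]^2 = [PO₄³⁻]^2(3.93×10⁻²)^3
[PO₄³⁻]^2 = 2.41×10⁻³⁰ / (3.93×10⁻²)^3 = 3.97×10⁻²⁶
[PO₄³⁻] = 1.99×10⁻¹³ mol/L

1.99×10⁻¹³ M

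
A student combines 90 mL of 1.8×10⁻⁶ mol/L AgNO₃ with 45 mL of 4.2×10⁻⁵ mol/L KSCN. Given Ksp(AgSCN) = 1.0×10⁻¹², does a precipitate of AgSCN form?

Yes

After mixing, V = 90 mL + 45 mL = 135 mL.
[Ag⁺] = (1.8×10⁻⁶)(90)/135 = 1.2×10⁻⁶ mol/L
[SCN⁻] = (4.2×10⁻⁵)(45)/135 = 1.4×10⁻⁵ mol/L
Q = [Ag⁺][SCN⁻] = 1.7×10⁻¹¹
Since Q (1.7×10⁻¹¹) exceeds Ksp (1.0×10⁻¹²), AgSCN will precipitate.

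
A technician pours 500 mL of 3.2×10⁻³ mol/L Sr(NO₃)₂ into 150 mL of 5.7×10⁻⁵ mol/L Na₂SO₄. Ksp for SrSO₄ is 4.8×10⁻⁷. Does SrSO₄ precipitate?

No

Total volume after mixing = 500 + 150 = 650 mL.
[Sr²⁺] = (3.2×10⁻³)(500)/650 = 2.5×10⁻³ mol/L
[SO₄²⁻] = (5.7×10⁻⁵)(150)/650 = 1.3×10⁻⁵ mol/L
Q = [Sr²⁺][SO₄²⁻] = 3.2×10⁻⁸
Q = 3.2×10⁻⁸ < Ksp = 4.8×10⁻⁷, so the solution is unsaturated and no precipitate forms.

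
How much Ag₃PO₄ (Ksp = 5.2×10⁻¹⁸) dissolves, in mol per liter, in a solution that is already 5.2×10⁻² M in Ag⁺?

3.7×10⁻¹⁴ M

Ag₃PO₄(s) ⇌ 3 Ag⁺(aq) + PO₄³⁻(aq)
The solution already contains Ag⁺ at 5.2×10⁻² M. Let s be the molar solubility of Ag₃PO₄.
[Ag⁺] ≈ 5.2×10⁻² M (common ion dominates); [PO₄³⁻] = s.
Ksp = [Ag⁺]^3[PO₄³⁻] = (5.2×10⁻²)^3s
s = 5.2×10⁻¹⁸ / (5.2×10⁻²)^3 = 3.7×10⁻¹⁴
s = 3.7×10⁻¹⁴ M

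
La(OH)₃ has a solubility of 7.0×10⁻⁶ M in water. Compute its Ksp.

La(OH)₃(s) ⇌ La³⁺(aq) + 3 OH⁻(aq)
Let s be the molar solubility. Then [La³⁺] = s and [OH⁻] = 3s.
Ksp = [La³⁺][OH⁻]^3 = s · (3s)^3 = 27s^4
Ksp = 27 × (7.0×10⁻⁶)^4 = 6.5×10⁻²⁰

Ksp = 6.5×10⁻²⁰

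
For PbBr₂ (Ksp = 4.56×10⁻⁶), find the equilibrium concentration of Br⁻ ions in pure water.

PbBr₂(s) ⇌ Pb²⁺(aq) + 2 Br⁻(aq)
For each mole of PbBr₂ that dissolves per liter, [Pb²⁺] = s and [Br⁻] = 2s; let s denote this solubility.
Ksp = [Pb²⁺][Br⁻]^2 = s · (2s)^2 = 4s^3 = 4.56×10⁻⁶
s = 1.04×10⁻² mol/L
[Br⁻] = 2s = 2.09×10⁻² mol/L

2.09×10⁻² M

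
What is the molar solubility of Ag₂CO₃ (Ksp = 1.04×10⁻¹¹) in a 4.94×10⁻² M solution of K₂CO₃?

7.25×10⁻⁶ M

Ag₂CO₃(s) ⇌ 2 Ag⁺(aq) + CO₃²⁻(aq)
Let s be the solubility of Ag₂CO₃ here. The common ion gives [CO₃²⁻] ≈ 4.94×10⁻² M, and [Ag⁺] = 2s.
Ksp = [Ag⁺]^2[CO₃²⁻] = (2s)^2(4.94×10⁻²)
(2s)^2 = 1.04×10⁻¹¹ / (4.94×10⁻²) = 2.11×10⁻¹⁰
s = 7.25×10⁻⁶ M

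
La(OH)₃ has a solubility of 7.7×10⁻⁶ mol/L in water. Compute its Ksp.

La(OH)₃(s) ⇌ La³⁺(aq) + 3 OH⁻(aq)
If s mol/L of La(OH)₃ dissolves, [La³⁺] = s and [OH⁻] = 3s.
Ksp = [La³⁺][OH⁻]^3 = s · (3s)^3 = 27s^4
Ksp = 27 × (7.7×10⁻⁶)^4 = 9.5×10⁻²⁰

Ksp = 9.5×10⁻²⁰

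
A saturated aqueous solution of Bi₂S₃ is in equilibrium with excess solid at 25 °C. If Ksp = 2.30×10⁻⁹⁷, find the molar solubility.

1.84×10⁻²⁰ M

Bi₂S₃(s) ⇌ 2 Bi³⁺(aq) + 3 S²⁻(aq)
For each mole of Bi₂S₃ that dissolves per liter, [Bi³⁺] = 2s and [S²⁻] = 3s; let s denote this solubility.
Ksp = [Bi³⁺]^2[S²⁻]^3 = (2s)^2 · (3s)^3 = 108s^5
108s^5 = 2.30×10⁻⁹⁷  ⇒  s^5 = 2.13×10⁻⁹⁹
Taking the 5th root, s = 1.84×10⁻²⁰ M.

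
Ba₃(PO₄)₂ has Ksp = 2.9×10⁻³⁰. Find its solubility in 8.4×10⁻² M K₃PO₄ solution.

2.5×10⁻¹⁰ M

Ba₃(PO₄)₂(s) ⇌ 3 Ba²⁺(aq) + 2 PO₄³⁻(aq)
The solution already contains PO₄³⁻ at 8.4×10⁻² M. Let s be the molar solubility of Ba₃(PO₄)₂.
[PO₄³⁻] ≈ 8.4×10⁻² M (common ion dominates); [Ba²⁺] = 3s.
Ksp = [Ba²⁺]^3[PO₄³⁻]^2 = (3s)^3(8.4×10⁻²)^2
(3s)^3 = 2.9×10⁻³⁰ / (8.4×10⁻²)^2 = 4.1×10⁻²⁸
s = 2.5×10⁻¹⁰ M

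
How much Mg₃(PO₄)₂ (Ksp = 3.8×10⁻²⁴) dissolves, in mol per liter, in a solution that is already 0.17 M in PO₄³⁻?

1.7×10⁻⁸ M

Mg₃(PO₄)₂(s) ⇌ 3 Mg²⁺(aq) + 2 PO₄³⁻(aq)
PO₄³⁻ is already present at 0.17 M. If s mol/L of Mg₃(PO₄)₂ dissolves, [Mg²⁺] = 3s while [PO₄³⁻] ≈ 0.17 M.
Ksp = [Mg²⁺]^3[PO₄³⁻]^2 = (3s)^3(0.17)^2
(3s)^3 = 3.8×10⁻²⁴ / (0.17)^2 = 1.3×10⁻²²
s = 1.7×10⁻⁸ M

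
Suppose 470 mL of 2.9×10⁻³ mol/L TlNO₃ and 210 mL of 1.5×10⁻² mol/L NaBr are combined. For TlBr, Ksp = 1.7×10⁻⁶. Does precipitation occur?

The combined volume is 680 mL.
[Tl⁺] = (2.9×10⁻³)(470)/680 = 2.0×10⁻³ mol/L
[Br⁻] = (1.5×10⁻²)(210)/680 = 4.6×10⁻³ mol/L
Q = [Tl⁺][Br⁻] = 9.3×10⁻⁶
Q = 9.3×10⁻⁶ > Ksp = 1.7×10⁻⁶, so the solution is supersaturated and TlBr precipitates.

Yes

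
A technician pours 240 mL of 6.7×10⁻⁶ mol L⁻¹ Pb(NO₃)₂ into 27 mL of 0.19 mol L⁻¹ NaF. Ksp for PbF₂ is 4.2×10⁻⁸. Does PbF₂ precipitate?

After mixing, V = 240 mL + 27 mL = 267 mL.
[Pb²⁺] = (6.7×10⁻⁶)(240)/267 = 6.0×10⁻⁶ mol L⁻¹
[F⁻] = (0.19)(27)/267 = 1.9×10⁻² mol L⁻¹
Q = [Pb²⁺][F⁻]^2 = 2.2×10⁻⁹
Since Q (2.2×10⁻⁹) is less than Ksp (4.2×10⁻⁸), no PbF₂ precipitates.

No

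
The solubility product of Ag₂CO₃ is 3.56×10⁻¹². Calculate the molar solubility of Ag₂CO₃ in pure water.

9.62×10⁻⁵ M

Ag₂CO₃(s) ⇌ 2 Ag⁺(aq) + CO₃²⁻(aq)
Call the molar solubility s, so that [Ag⁺] = 2s and [CO₃²⁻] = s.
Ksp = [Ag⁺]^2[CO₃²⁻] = (2s)^2 · s = 4s^3
4s^3 = 3.56×10⁻¹²  ⇒  s^3 = 8.90×10⁻¹³
Taking the 3rd root, s = 9.62×10⁻⁵ mol L⁻¹.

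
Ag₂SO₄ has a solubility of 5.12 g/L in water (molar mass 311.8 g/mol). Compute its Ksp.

Ksp = 1.77×10⁻⁵

Convert to molarity: s = 5.12 / 311.8 = 1.6421×10⁻² mol/L
Ag₂SO₄(s) ⇌ 2 Ag⁺(aq) + SO₄²⁻(aq)
Call the molar solubility s, so that [Ag⁺] = 2s and [SO₄²⁻] = s.
Ksp = [Ag⁺]^2[SO₄²⁻] = (2s)^2 · s = 4s^3
Ksp = 4 × (1.6421×10⁻²)^3 = 1.77×10⁻⁵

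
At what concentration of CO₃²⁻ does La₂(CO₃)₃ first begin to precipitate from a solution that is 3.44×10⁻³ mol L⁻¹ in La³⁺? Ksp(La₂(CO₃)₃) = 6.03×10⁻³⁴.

The threshold for precipitation is Q = Ksp.
La₂(CO₃)₃(s) ⇌ 2 La³⁺(aq) + 3 CO₃²⁻(aq)
Ksp = [La³⁺]^2[CO₃²⁻]^3 = [CO₃²⁻]^3(3.44×10⁻³)^2
[CO₃²⁻]^3 = 6.03×10⁻³⁴ / (3.44×10⁻³)^2 = 5.10×10⁻²⁹
[CO₃²⁻] = 3.71×10⁻¹⁰ mol L⁻¹

3.71×10⁻¹⁰ M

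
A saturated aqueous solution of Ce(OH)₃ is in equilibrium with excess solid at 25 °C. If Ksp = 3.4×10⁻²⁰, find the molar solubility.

6.0×10⁻⁶ M

Ce(OH)₃(s) ⇌ Ce³⁺(aq) + 3 OH⁻(aq)
Let s be the molar solubility. Then [Ce³⁺] = s and [OH⁻] = 3s.
Ksp = [Ce³⁺][OH⁻]^3 = s · (3s)^3 = 27s^4
27s^4 = 3.4×10⁻²⁰  ⇒  s^4 = 1.3×10⁻²¹
s = (1.3×10⁻²¹)^(1/4) = 6.0×10⁻⁶ M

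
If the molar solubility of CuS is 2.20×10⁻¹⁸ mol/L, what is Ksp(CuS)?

Ksp = 4.84×10⁻³⁶

CuS(s) ⇌ Cu²⁺(aq) + S²⁻(aq)
Let s be the molar solubility. Then [Cu²⁺] = s and [S²⁻] = s.
Ksp = [Cu²⁺][S²⁻] = s · s = s^2
Ksp = (2.20×10⁻¹⁸)^2 = 4.84×10⁻³⁶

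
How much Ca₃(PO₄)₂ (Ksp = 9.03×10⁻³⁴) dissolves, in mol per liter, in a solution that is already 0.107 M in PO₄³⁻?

Ca₃(PO₄)₂(s) ⇌ 3 Ca²⁺(aq) + 2 PO₄³⁻(aq)
Let s be the solubility of Ca₃(PO₄)₂ here. The common ion gives [PO₄³⁻] ≈ 0.107 M, and [Ca²⁺] = 3s.
Ksp = [Ca²⁺]^3[PO₄³⁻]^2 = (3s)^3(0.107)^2
(3s)^3 = 9.03×10⁻³⁴ / (0.107)^2 = 7.89×10⁻³²
s = 1.43×10⁻¹¹ M

1.43×10⁻¹¹ M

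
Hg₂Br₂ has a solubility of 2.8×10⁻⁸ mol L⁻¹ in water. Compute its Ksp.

Ksp = 8.8×10⁻²³

Hg₂Br₂(s) ⇌ Hg₂²⁺(aq) + 2 Br⁻(aq)
With molar solubility s: [Hg₂²⁺] = s, [Br⁻] = 2s.
Ksp = [Hg₂²⁺][Br⁻]^2 = s · (2s)^2 = 4s^3
Ksp = 4 × (2.8×10⁻⁸)^3 = 8.8×10⁻²³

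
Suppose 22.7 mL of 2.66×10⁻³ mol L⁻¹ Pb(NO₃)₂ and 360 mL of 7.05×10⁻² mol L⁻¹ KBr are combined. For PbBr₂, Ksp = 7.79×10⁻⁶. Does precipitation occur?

Total volume after mixing = 22.7 + 360 = 382.7 mL.
[Pb²⁺] = (2.66×10⁻³)(22.7)/382.7 = 1.58×10⁻⁴ mol L⁻¹
[Br⁻] = (7.05×10⁻²)(360)/382.7 = 6.63×10⁻² mol L⁻¹
Q = [Pb²⁺][Br⁻]^2 = 6.94×10⁻⁷
Since Q (6.94×10⁻⁷) is less than Ksp (7.79×10⁻⁶), no PbBr₂ precipitates.

No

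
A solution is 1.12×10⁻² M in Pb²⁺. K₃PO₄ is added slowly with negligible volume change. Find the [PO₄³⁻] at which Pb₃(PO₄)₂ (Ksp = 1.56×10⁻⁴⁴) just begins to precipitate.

Each salt precipitates once Q = Ksp for that salt.
Pb₃(PO₄)₂(s) ⇌ 3 Pb²⁺(aq) + 2 PO₄³⁻(aq)
Ksp = [Pb²⁺]^3[PO₄³⁻]^2 = [PO₄³⁻]^2(1.12×10⁻²)^3
[PO₄³⁻]^2 = 1.56×10⁻⁴⁴ / (1.12×10⁻²)^3 = 1.11×10⁻³⁸
[PO₄³⁻] = 1.05×10⁻¹⁹ M

1.05×10⁻¹⁹ M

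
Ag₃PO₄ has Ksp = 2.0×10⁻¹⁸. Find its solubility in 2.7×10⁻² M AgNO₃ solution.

1.0×10⁻¹³ M

Ag₃PO₄(s) ⇌ 3 Ag⁺(aq) + PO₄³⁻(aq)
The solution already contains Ag⁺ at 2.7×10⁻² M. Let s be the molar solubility of Ag₃PO₄.
[Ag⁺] ≈ 2.7×10⁻² M (common ion dominates); [PO₄³⁻] = s.
Ksp = [Ag⁺]^3[PO₄³⁻] = (2.7×10⁻²)^3s
s = 2.0×10⁻¹⁸ / (2.7×10⁻²)^3 = 1.0×10⁻¹³
s = 1.0×10⁻¹³ M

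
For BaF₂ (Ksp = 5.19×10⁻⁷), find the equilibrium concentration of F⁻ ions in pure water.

1.01×10⁻² M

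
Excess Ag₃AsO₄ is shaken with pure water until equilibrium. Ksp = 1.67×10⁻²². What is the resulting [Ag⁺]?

4.73×10⁻⁶ M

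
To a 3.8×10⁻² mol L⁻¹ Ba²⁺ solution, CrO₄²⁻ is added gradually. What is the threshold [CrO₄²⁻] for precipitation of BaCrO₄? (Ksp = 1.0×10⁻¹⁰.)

2.6×10⁻⁹ M

Precipitation begins when Q = Ksp.
BaCrO₄(s) ⇌ Ba²⁺(aq) + CrO₄²⁻(aq)
Ksp = [Ba²⁺][CrO₄²⁻] = [CrO₄²⁻](3.8×10⁻²)
[CrO₄²⁻] = 1.0×10⁻¹⁰ / (3.8×10⁻²) = 2.6×10⁻⁹
[CrO₄²⁻] = 2.6×10⁻⁹ mol L⁻¹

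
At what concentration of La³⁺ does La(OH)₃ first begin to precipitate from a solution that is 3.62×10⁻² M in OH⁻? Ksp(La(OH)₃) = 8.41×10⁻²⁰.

1.77×10⁻¹⁵ M

Precipitation begins when Q = Ksp.
La(OH)₃(s) ⇌ La³⁺(aq) + 3 OH⁻(aq)
Ksp = [La³⁺][OH⁻]^3 = [La³⁺](3.62×10⁻²)^3
[La³⁺] = 8.41×10⁻²⁰ / (3.62×10⁻²)^3 = 1.77×10⁻¹⁵
[La³⁺] = 1.77×10⁻¹⁵ M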